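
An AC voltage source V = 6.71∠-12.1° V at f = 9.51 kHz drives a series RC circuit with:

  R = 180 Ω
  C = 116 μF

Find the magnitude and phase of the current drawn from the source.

Step 1 — Angular frequency: ω = 2π·f = 2π·9510 = 5.975e+04 rad/s.
Step 2 — Component impedances:
  R: Z = R = 180 Ω
  C: Z = 1/(jωC) = -j/(ω·C) = 0 - j0.1443 Ω
Step 3 — Series combination: Z_total = R + C = 180 - j0.1443 Ω = 180∠-0.0° Ω.
Step 4 — Source phasor: V = 6.71∠-12.1° V = 6.561 - j1.407 V.
Step 5 — Ohm's law: I = V / Z_total = (6.561 - j1.407) / (180 - j0.1443) = 0.03646 - j0.007785 A.
Step 6 — Convert to polar: |I| = 0.03728 A, ∠I = -12.1°.

I = 0.03728∠-12.1° A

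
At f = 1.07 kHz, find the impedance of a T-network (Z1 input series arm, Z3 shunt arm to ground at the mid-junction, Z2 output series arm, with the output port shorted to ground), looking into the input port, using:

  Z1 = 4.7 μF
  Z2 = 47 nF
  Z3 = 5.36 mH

Step 1 — Angular frequency: ω = 2π·f = 2π·1070 = 6723 rad/s.
Step 2 — Component impedances:
  Z1: Z = 1/(jωC) = -j/(ω·C) = 0 - j31.65 Ω
  Z2: Z = 1/(jωC) = -j/(ω·C) = 0 - j3165 Ω
  Z3: Z = jωL = j·6723·0.00536 = 0 + j36.04 Ω
Step 3 — With the output port shorted to ground, the output series arm Z2 runs from the junction to ground; the shunt arm Z3 also runs from the junction to ground. They appear in parallel: Z3 || Z2 = 0 + j36.45 Ω.
Step 4 — Series with input arm Z1: Z_in = Z1 + (Z3 || Z2) = 0 + j4.803 Ω = 4.803∠90.0° Ω.

Z = 0 + j4.803 Ω = 4.803∠90.0° Ω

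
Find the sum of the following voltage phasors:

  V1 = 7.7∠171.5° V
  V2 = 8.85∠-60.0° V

Step 1 — Convert each phasor to rectangular form:
  V1 = 7.7·(cos(171.5°) + j·sin(171.5°)) = -7.615 + j1.138 V
  V2 = 8.85·(cos(-60.0°) + j·sin(-60.0°)) = 4.425 - j7.664 V
Step 2 — Sum components: V_total = -3.19 - j6.526 V.
Step 3 — Convert to polar: |V_total| = 7.264 V, ∠V_total = -116.1°.

V_total = 7.264∠-116.1° V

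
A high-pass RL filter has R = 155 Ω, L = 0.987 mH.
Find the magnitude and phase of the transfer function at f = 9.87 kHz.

Step 1 — Angular frequency: ω = 2π·9870 = 6.202e+04 rad/s.
Step 2 — Transfer function: H(jω) = jωL/(R + jωL).
Step 3 — Numerator jωL = j·61.21; denominator R + jωL = 155 + j61.21.
Step 4 — H = 0.1349 + j0.3416.
Step 5 — Magnitude: |H| = 0.3673 (-8.7 dB); phase: φ = 68.5°.

|H| = 0.3673 (-8.7 dB), φ = 68.5°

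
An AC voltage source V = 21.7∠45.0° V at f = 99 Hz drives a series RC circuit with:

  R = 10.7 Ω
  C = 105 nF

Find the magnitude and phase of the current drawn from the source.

Step 1 — Angular frequency: ω = 2π·f = 2π·99 = 622 rad/s.
Step 2 — Component impedances:
  R: Z = R = 10.7 Ω
  C: Z = 1/(jωC) = -j/(ω·C) = 0 - j1.531e+04 Ω
Step 3 — Series combination: Z_total = R + C = 10.7 - j1.531e+04 Ω = 1.531e+04∠-90.0° Ω.
Step 4 — Source phasor: V = 21.7∠45.0° V = 15.34 + j15.34 V.
Step 5 — Ohm's law: I = V / Z_total = (15.34 + j15.34) / (10.7 - j1.531e+04) = -0.001001 + j0.001003 A.
Step 6 — Convert to polar: |I| = 0.001417 A, ∠I = 135.0°.

I = 0.001417∠135.0° A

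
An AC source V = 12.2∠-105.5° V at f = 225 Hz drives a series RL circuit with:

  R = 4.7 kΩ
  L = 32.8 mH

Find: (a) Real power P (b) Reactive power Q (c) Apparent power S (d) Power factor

Step 1 — Angular frequency: ω = 2π·f = 2π·225 = 1414 rad/s.
Step 2 — Component impedances:
  R: Z = R = 4700 Ω
  L: Z = jωL = j·1414·0.0328 = 0 + j46.37 Ω
Step 3 — Series combination: Z_total = R + L = 4700 + j46.37 Ω = 4700∠0.6° Ω.
Step 4 — Source phasor: V = 12.2∠-105.5° V = -3.26 - j11.76 V.
Step 5 — Current: I = V / Z = -0.0007183 - j0.002494 A = 0.002596∠-106.1° A.
Step 6 — Complex power: S = V·I* = 0.03167 + j0.0003124 VA.
Step 7 — Real power: P = Re(S) = 0.03167 W.
Step 8 — Reactive power: Q = Im(S) = 0.0003124 VAR.
Step 9 — Apparent power: |S| = 0.03167 VA.
Step 10 — Power factor: PF = P/|S| = 1 (lagging).

(a) P = 0.03167 W  (b) Q = 0.0003124 VAR  (c) S = 0.03167 VA  (d) PF = 1 (lagging)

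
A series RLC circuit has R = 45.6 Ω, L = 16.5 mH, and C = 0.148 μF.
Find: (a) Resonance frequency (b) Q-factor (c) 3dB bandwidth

Step 1 — Resonance: ω₀ = 1/√(LC) = 1/√(0.0165·1.48e-07) = 2.024e+04 rad/s.
Step 2 — f₀ = ω₀/(2π) = 3221 Hz.
Step 3 — Series Q: Q = ω₀L/R = 2.024e+04·0.0165/45.6 = 7.322.
Step 4 — Bandwidth: Δω = ω₀/Q = 2764 rad/s; BW = Δω/(2π) = 439.8 Hz.

(a) f₀ = 3221 Hz  (b) Q = 7.322  (c) BW = 439.8 Hz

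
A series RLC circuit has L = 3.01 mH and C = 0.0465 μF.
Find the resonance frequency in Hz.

Step 1 — Resonance condition Im(Z)=0 gives ω₀ = 1/√(LC).
Step 2 — ω₀ = 1/√(0.00301·4.65e-08) = 8.453e+04 rad/s.
Step 3 — f₀ = ω₀/(2π) = 1.345e+04 Hz.

f₀ = 1.345e+04 Hz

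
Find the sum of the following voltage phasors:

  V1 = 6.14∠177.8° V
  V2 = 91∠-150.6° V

Step 1 — Convert each phasor to rectangular form:
  V1 = 6.14·(cos(177.8°) + j·sin(177.8°)) = -6.135 + j0.2357 V
  V2 = 91·(cos(-150.6°) + j·sin(-150.6°)) = -79.28 - j44.67 V
Step 2 — Sum components: V_total = -85.42 - j44.44 V.
Step 3 — Convert to polar: |V_total| = 96.28 V, ∠V_total = -152.5°.

V_total = 96.28∠-152.5° V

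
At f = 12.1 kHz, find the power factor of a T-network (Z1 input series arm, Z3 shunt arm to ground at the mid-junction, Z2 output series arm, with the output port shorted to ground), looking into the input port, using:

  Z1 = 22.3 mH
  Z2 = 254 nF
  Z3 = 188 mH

Step 1 — Angular frequency: ω = 2π·f = 2π·1.21e+04 = 7.603e+04 rad/s.
Step 2 — Component impedances:
  Z1: Z = jωL = j·7.603e+04·0.0223 = 0 + j1695 Ω
  Z2: Z = 1/(jωC) = -j/(ω·C) = 0 - j51.78 Ω
  Z3: Z = jωL = j·7.603e+04·0.188 = 0 + j1.429e+04 Ω
Step 3 — With the output port shorted to ground, the output series arm Z2 runs from the junction to ground; the shunt arm Z3 also runs from the junction to ground. They appear in parallel: Z3 || Z2 = 0 - j51.97 Ω.
Step 4 — Series with input arm Z1: Z_in = Z1 + (Z3 || Z2) = 0 + j1643 Ω = 1643∠90.0° Ω.
Step 5 — Power factor: PF = cos(φ) = Re(Z)/|Z| = 0/1643 = 0.
Step 6 — Type: Im(Z) = 1643 ⇒ lagging (phase φ = 90.0°).

PF = 0 (lagging, φ = 90.0°)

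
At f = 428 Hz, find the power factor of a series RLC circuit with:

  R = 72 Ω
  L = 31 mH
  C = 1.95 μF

Step 1 — Angular frequency: ω = 2π·f = 2π·428 = 2689 rad/s.
Step 2 — Component impedances:
  R: Z = R = 72 Ω
  L: Z = jωL = j·2689·0.031 = 0 + j83.37 Ω
  C: Z = 1/(jωC) = -j/(ω·C) = 0 - j190.7 Ω
Step 3 — Series combination: Z_total = R + L + C = 72 - j107.3 Ω = 129.2∠-56.1° Ω.
Step 4 — Power factor: PF = cos(φ) = Re(Z)/|Z| = 72/129.24 = 0.5571.
Step 5 — Type: Im(Z) = -107.3 ⇒ leading (phase φ = -56.1°).

PF = 0.5571 (leading, φ = -56.1°)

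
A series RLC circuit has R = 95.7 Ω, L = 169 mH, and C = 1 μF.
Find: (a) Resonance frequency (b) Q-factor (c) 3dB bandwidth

Step 1 — Resonance: ω₀ = 1/√(LC) = 1/√(0.169·1e-06) = 2433 rad/s.
Step 2 — f₀ = ω₀/(2π) = 387.1 Hz.
Step 3 — Series Q: Q = ω₀L/R = 2433·0.169/95.7 = 4.296.
Step 4 — Bandwidth: Δω = ω₀/Q = 566.3 rad/s; BW = Δω/(2π) = 90.13 Hz.

(a) f₀ = 387.1 Hz  (b) Q = 4.296  (c) BW = 90.13 Hz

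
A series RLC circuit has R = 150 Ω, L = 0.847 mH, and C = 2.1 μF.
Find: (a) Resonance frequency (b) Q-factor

Step 1 — Resonance condition Im(Z)=0 gives ω₀ = 1/√(LC).
Step 2 — ω₀ = 1/√(0.000847·2.1e-06) = 2.371e+04 rad/s.
Step 3 — f₀ = ω₀/(2π) = 3774 Hz.
Step 4 — Series Q: Q = ω₀L/R = 2.371e+04·0.000847/150 = 0.1339.

(a) f₀ = 3774 Hz  (b) Q = 0.1339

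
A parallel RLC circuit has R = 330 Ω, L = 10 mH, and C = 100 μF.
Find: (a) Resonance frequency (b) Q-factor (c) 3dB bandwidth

Step 1 — Resonance: ω₀ = 1/√(LC) = 1/√(0.01·0.0001) = 1000 rad/s.
Step 2 — f₀ = ω₀/(2π) = 159.2 Hz.
Step 3 — Parallel Q: Q = R/(ω₀L) = 330/(1000·0.01) = 33.
Step 4 — Bandwidth: Δω = ω₀/Q = 30.3 rad/s; BW = Δω/(2π) = 4.823 Hz.

(a) f₀ = 159.2 Hz  (b) Q = 33  (c) BW = 4.823 Hz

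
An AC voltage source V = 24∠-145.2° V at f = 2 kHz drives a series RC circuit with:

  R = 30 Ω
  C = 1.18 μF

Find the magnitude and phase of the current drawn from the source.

Step 1 — Angular frequency: ω = 2π·f = 2π·2000 = 1.257e+04 rad/s.
Step 2 — Component impedances:
  R: Z = R = 30 Ω
  C: Z = 1/(jωC) = -j/(ω·C) = 0 - j67.44 Ω
Step 3 — Series combination: Z_total = R + C = 30 - j67.44 Ω = 73.81∠-66.0° Ω.
Step 4 — Source phasor: V = 24∠-145.2° V = -19.71 - j13.7 V.
Step 5 — Ohm's law: I = V / Z_total = (-19.71 - j13.7) / (30 - j67.44) = 0.06103 - j0.3194 A.
Step 6 — Convert to polar: |I| = 0.3252 A, ∠I = -79.2°.

I = 0.3252∠-79.2° A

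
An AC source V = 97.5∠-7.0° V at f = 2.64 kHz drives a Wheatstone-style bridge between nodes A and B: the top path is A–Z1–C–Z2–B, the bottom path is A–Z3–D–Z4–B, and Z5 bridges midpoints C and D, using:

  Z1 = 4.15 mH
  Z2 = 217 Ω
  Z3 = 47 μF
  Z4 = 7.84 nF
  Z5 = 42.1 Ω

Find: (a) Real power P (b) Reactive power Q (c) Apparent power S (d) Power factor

Step 1 — Angular frequency: ω = 2π·f = 2π·2640 = 1.659e+04 rad/s.
Step 2 — Component impedances:
  Z1: Z = jωL = j·1.659e+04·0.00415 = 0 + j68.84 Ω
  Z2: Z = R = 217 Ω
  Z3: Z = 1/(jωC) = -j/(ω·C) = 0 - j1.283 Ω
  Z4: Z = 1/(jωC) = -j/(ω·C) = 0 - j7690 Ω
  Z5: Z = R = 42.1 Ω
Step 3 — Bridge requires nodal analysis (the Z5 bridge couples midpoints C and D, so the two paths cannot be reduced to a simple series/parallel combination). Setting node B to ground and injecting 1 A at node A, the 3-node admittance system at A, C, D solves to V_A = Z_AB = 249.5 + j10.32 Ω = 249.7∠2.4° Ω.
Step 4 — Source phasor: V = 97.5∠-7.0° V = 96.77 - j11.88 V.
Step 5 — Current: I = V / Z = 0.3853 - j0.06357 A = 0.3905∠-9.4° A.
Step 6 — Complex power: S = V·I* = 38.04 + j1.574 VA.
Step 7 — Real power: P = Re(S) = 38.04 W.
Step 8 — Reactive power: Q = Im(S) = 1.574 VAR.
Step 9 — Apparent power: |S| = 38.07 VA.
Step 10 — Power factor: PF = P/|S| = 0.9991 (lagging).

(a) P = 38.04 W  (b) Q = 1.574 VAR  (c) S = 38.07 VA  (d) PF = 0.9991 (lagging)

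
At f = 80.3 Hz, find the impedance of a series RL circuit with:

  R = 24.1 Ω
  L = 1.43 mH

Step 1 — Angular frequency: ω = 2π·f = 2π·80.3 = 504.5 rad/s.
Step 2 — Component impedances:
  R: Z = R = 24.1 Ω
  L: Z = jωL = j·504.5·0.00143 = 0 + j0.7215 Ω
Step 3 — Series combination: Z_total = R + L = 24.1 + j0.7215 Ω = 24.11∠1.7° Ω.

Z = 24.1 + j0.7215 Ω = 24.11∠1.7° Ω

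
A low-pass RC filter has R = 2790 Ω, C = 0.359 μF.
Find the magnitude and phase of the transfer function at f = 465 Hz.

Step 1 — Angular frequency: ω = 2π·465 = 2922 rad/s.
Step 2 — Transfer function: H(jω) = 1/(1 + jωRC).
Step 3 — Denominator: 1 + jωRC = 1 + j·2922·2790·3.59e-07 = 1 + j2.926.
Step 4 — H = 0.1046 - j0.306.
Step 5 — Magnitude: |H| = 0.3234 (-9.8 dB); phase: φ = -71.1°.

|H| = 0.3234 (-9.8 dB), φ = -71.1°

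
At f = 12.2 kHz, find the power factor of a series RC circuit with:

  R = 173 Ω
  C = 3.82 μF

Step 1 — Angular frequency: ω = 2π·f = 2π·1.22e+04 = 7.665e+04 rad/s.
Step 2 — Component impedances:
  R: Z = R = 173 Ω
  C: Z = 1/(jωC) = -j/(ω·C) = 0 - j3.415 Ω
Step 3 — Series combination: Z_total = R + C = 173 - j3.415 Ω = 173∠-1.1° Ω.
Step 4 — Power factor: PF = cos(φ) = Re(Z)/|Z| = 173/173.03 = 0.9998.
Step 5 — Type: Im(Z) = -3.415 ⇒ leading (phase φ = -1.1°).

PF = 0.9998 (leading, φ = -1.1°)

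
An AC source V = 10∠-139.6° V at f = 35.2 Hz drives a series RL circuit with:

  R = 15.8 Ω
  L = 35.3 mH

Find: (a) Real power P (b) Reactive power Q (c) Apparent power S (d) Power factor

Step 1 — Angular frequency: ω = 2π·f = 2π·35.2 = 221.2 rad/s.
Step 2 — Component impedances:
  R: Z = R = 15.8 Ω
  L: Z = jωL = j·221.2·0.0353 = 0 + j7.807 Ω
Step 3 — Series combination: Z_total = R + L = 15.8 + j7.807 Ω = 17.62∠26.3° Ω.
Step 4 — Source phasor: V = 10∠-139.6° V = -7.615 - j6.481 V.
Step 5 — Current: I = V / Z = -0.5503 - j0.1383 A = 0.5674∠-165.9° A.
Step 6 — Complex power: S = V·I* = 5.087 + j2.514 VA.
Step 7 — Real power: P = Re(S) = 5.087 W.
Step 8 — Reactive power: Q = Im(S) = 2.514 VAR.
Step 9 — Apparent power: |S| = 5.674 VA.
Step 10 — Power factor: PF = P/|S| = 0.8965 (lagging).

(a) P = 5.087 W  (b) Q = 2.514 VAR  (c) S = 5.674 VA  (d) PF = 0.8965 (lagging)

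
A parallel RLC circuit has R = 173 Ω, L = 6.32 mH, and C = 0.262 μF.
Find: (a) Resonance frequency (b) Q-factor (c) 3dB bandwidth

Step 1 — Resonance: ω₀ = 1/√(LC) = 1/√(0.00632·2.62e-07) = 2.457e+04 rad/s.
Step 2 — f₀ = ω₀/(2π) = 3911 Hz.
Step 3 — Parallel Q: Q = R/(ω₀L) = 173/(2.457e+04·0.00632) = 1.114.
Step 4 — Bandwidth: Δω = ω₀/Q = 2.206e+04 rad/s; BW = Δω/(2π) = 3511 Hz.

(a) f₀ = 3911 Hz  (b) Q = 1.114  (c) BW = 3511 Hz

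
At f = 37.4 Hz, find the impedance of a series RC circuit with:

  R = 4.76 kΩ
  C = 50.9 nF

Step 1 — Angular frequency: ω = 2π·f = 2π·37.4 = 235 rad/s.
Step 2 — Component impedances:
  R: Z = R = 4760 Ω
  C: Z = 1/(jωC) = -j/(ω·C) = 0 - j8.36e+04 Ω
Step 3 — Series combination: Z_total = R + C = 4760 - j8.36e+04 Ω = 8.374e+04∠-86.7° Ω.

Z = 4760 - j8.36e+04 Ω = 8.374e+04∠-86.7° Ω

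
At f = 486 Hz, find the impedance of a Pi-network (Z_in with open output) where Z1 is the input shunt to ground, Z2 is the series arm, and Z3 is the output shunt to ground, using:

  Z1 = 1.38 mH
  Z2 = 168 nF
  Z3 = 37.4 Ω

Step 1 — Angular frequency: ω = 2π·f = 2π·486 = 3054 rad/s.
Step 2 — Component impedances:
  Z1: Z = jωL = j·3054·0.00138 = 0 + j4.214 Ω
  Z2: Z = 1/(jωC) = -j/(ω·C) = 0 - j1949 Ω
  Z3: Z = R = 37.4 Ω
Step 3 — With open output, the series arm Z2 and the output shunt Z3 appear in series to ground: Z2 + Z3 = 37.4 - j1949 Ω.
Step 4 — Parallel with input shunt Z1: Z_in = Z1 || (Z2 + Z3) = 0.0001755 + j4.223 Ω = 4.223∠90.0° Ω.

Z = 0.0001755 + j4.223 Ω = 4.223∠90.0° Ω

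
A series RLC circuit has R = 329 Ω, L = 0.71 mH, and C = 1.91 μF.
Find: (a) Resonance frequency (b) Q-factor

Step 1 — Resonance condition Im(Z)=0 gives ω₀ = 1/√(LC).
Step 2 — ω₀ = 1/√(0.00071·1.91e-06) = 2.716e+04 rad/s.
Step 3 — f₀ = ω₀/(2π) = 4322 Hz.
Step 4 — Series Q: Q = ω₀L/R = 2.716e+04·0.00071/329 = 0.0586.

(a) f₀ = 4322 Hz  (b) Q = 0.0586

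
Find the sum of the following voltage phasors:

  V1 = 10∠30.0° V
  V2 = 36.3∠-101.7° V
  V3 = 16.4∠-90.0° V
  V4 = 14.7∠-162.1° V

Step 1 — Convert each phasor to rectangular form:
  V1 = 10·(cos(30.0°) + j·sin(30.0°)) = 8.66 + j5 V
  V2 = 36.3·(cos(-101.7°) + j·sin(-101.7°)) = -7.361 - j35.55 V
  V3 = 16.4·(cos(-90.0°) + j·sin(-90.0°)) = 0 - j16.4 V
  V4 = 14.7·(cos(-162.1°) + j·sin(-162.1°)) = -13.99 - j4.518 V
Step 2 — Sum components: V_total = -12.69 - j51.46 V.
Step 3 — Convert to polar: |V_total| = 53.01 V, ∠V_total = -103.9°.

V_total = 53.01∠-103.9° V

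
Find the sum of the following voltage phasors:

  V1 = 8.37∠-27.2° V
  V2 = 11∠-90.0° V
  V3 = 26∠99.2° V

Step 1 — Convert each phasor to rectangular form:
  V1 = 8.37·(cos(-27.2°) + j·sin(-27.2°)) = 7.444 - j3.826 V
  V2 = 11·(cos(-90.0°) + j·sin(-90.0°)) = 0 - j11 V
  V3 = 26·(cos(99.2°) + j·sin(99.2°)) = -4.157 + j25.67 V
Step 2 — Sum components: V_total = 3.288 + j10.84 V.
Step 3 — Convert to polar: |V_total| = 11.33 V, ∠V_total = 73.1°.

V_total = 11.33∠73.1° V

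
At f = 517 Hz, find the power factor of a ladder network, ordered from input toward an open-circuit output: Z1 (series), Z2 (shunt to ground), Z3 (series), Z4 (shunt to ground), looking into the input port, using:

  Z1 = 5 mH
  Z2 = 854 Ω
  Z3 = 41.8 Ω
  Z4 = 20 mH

Step 1 — Angular frequency: ω = 2π·f = 2π·517 = 3248 rad/s.
Step 2 — Component impedances:
  Z1: Z = jωL = j·3248·0.005 = 0 + j16.24 Ω
  Z2: Z = R = 854 Ω
  Z3: Z = R = 41.8 Ω
  Z4: Z = jωL = j·3248·0.02 = 0 + j64.97 Ω
Step 3 — Ladder network (open output): work backward from the far end, alternating series and parallel combinations. Z_in = 44.11 + j74.98 Ω = 86.99∠59.5° Ω.
Step 4 — Power factor: PF = cos(φ) = Re(Z)/|Z| = 44.11/86.99 = 0.5071.
Step 5 — Type: Im(Z) = 74.98 ⇒ lagging (phase φ = 59.5°).

PF = 0.5071 (lagging, φ = 59.5°)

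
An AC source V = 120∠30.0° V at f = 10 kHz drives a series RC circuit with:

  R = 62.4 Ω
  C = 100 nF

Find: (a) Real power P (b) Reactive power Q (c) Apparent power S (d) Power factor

Step 1 — Angular frequency: ω = 2π·f = 2π·1e+04 = 6.283e+04 rad/s.
Step 2 — Component impedances:
  R: Z = R = 62.4 Ω
  C: Z = 1/(jωC) = -j/(ω·C) = 0 - j159.2 Ω
Step 3 — Series combination: Z_total = R + C = 62.4 - j159.2 Ω = 171∠-68.6° Ω.
Step 4 — Source phasor: V = 120∠30.0° V = 103.9 + j60 V.
Step 5 — Current: I = V / Z = -0.1049 + j0.6941 A = 0.702∠98.6° A.
Step 6 — Complex power: S = V·I* = 30.75 - j78.42 VA.
Step 7 — Real power: P = Re(S) = 30.75 W.
Step 8 — Reactive power: Q = Im(S) = -78.42 VAR.
Step 9 — Apparent power: |S| = 84.23 VA.
Step 10 — Power factor: PF = P/|S| = 0.365 (leading).

(a) P = 30.75 W  (b) Q = -78.42 VAR  (c) S = 84.23 VA  (d) PF = 0.365 (leading)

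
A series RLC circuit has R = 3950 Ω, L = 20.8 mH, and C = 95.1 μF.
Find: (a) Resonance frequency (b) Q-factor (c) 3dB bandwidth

Step 1 — Resonance condition Im(Z)=0 gives ω₀ = 1/√(LC).
Step 2 — ω₀ = 1/√(0.0208·9.51e-05) = 711 rad/s.
Step 3 — f₀ = ω₀/(2π) = 113.2 Hz.
Step 4 — Series Q: Q = ω₀L/R = 711·0.0208/3950 = 0.003744.
Step 5 — 3dB bandwidth: Δω = ω₀/Q = 1.899e+05 rad/s; BW = Δω/(2π) = 3.022e+04 Hz.

(a) f₀ = 113.2 Hz  (b) Q = 0.003744  (c) BW = 3.022e+04 Hz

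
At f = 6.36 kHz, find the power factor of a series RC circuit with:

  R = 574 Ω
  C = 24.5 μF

Step 1 — Angular frequency: ω = 2π·f = 2π·6360 = 3.996e+04 rad/s.
Step 2 — Component impedances:
  R: Z = R = 574 Ω
  C: Z = 1/(jωC) = -j/(ω·C) = 0 - j1.021 Ω
Step 3 — Series combination: Z_total = R + C = 574 - j1.021 Ω = 574∠-0.1° Ω.
Step 4 — Power factor: PF = cos(φ) = Re(Z)/|Z| = 574/574 = 1.
Step 5 — Type: Im(Z) = -1.021 ⇒ leading (phase φ = -0.1°).

PF = 1 (leading, φ = -0.1°)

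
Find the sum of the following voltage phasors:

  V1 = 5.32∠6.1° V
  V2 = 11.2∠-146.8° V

Step 1 — Convert each phasor to rectangular form:
  V1 = 5.32·(cos(6.1°) + j·sin(6.1°)) = 5.29 + j0.5653 V
  V2 = 11.2·(cos(-146.8°) + j·sin(-146.8°)) = -9.372 - j6.133 V
Step 2 — Sum components: V_total = -4.082 - j5.567 V.
Step 3 — Convert to polar: |V_total| = 6.903 V, ∠V_total = -126.2°.

V_total = 6.903∠-126.2° V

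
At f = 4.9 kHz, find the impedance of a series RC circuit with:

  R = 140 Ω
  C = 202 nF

Step 1 — Angular frequency: ω = 2π·f = 2π·4900 = 3.079e+04 rad/s.
Step 2 — Component impedances:
  R: Z = R = 140 Ω
  C: Z = 1/(jωC) = -j/(ω·C) = 0 - j160.8 Ω
Step 3 — Series combination: Z_total = R + C = 140 - j160.8 Ω = 213.2∠-49.0° Ω.

Z = 140 - j160.8 Ω = 213.2∠-49.0° Ω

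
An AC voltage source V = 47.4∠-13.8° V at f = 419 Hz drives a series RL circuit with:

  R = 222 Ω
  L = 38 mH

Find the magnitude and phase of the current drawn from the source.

Step 1 — Angular frequency: ω = 2π·f = 2π·419 = 2633 rad/s.
Step 2 — Component impedances:
  R: Z = R = 222 Ω
  L: Z = jωL = j·2633·0.038 = 0 + j100 Ω
Step 3 — Series combination: Z_total = R + L = 222 + j100 Ω = 243.5∠24.3° Ω.
Step 4 — Source phasor: V = 47.4∠-13.8° V = 46.03 - j11.31 V.
Step 5 — Ohm's law: I = V / Z_total = (46.03 - j11.31) / (222 + j100) = 0.1533 - j0.12 A.
Step 6 — Convert to polar: |I| = 0.1947 A, ∠I = -38.1°.

I = 0.1947∠-38.1° A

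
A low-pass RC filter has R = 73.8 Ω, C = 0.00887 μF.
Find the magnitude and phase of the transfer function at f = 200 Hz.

Step 1 — Angular frequency: ω = 2π·200 = 1257 rad/s.
Step 2 — Transfer function: H(jω) = 1/(1 + jωRC).
Step 3 — Denominator: 1 + jωRC = 1 + j·1257·73.8·8.87e-09 = 1 + j0.0008226.
Step 4 — H = 1 - j0.0008226.
Step 5 — Magnitude: |H| = 1 (-0.0 dB); phase: φ = -0.0°.

|H| = 1 (-0.0 dB), φ = -0.0°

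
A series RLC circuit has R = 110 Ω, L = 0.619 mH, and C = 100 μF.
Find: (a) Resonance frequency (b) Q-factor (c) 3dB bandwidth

Step 1 — Resonance condition Im(Z)=0 gives ω₀ = 1/√(LC).
Step 2 — ω₀ = 1/√(0.000619·0.0001) = 4019 rad/s.
Step 3 — f₀ = ω₀/(2π) = 639.7 Hz.
Step 4 — Series Q: Q = ω₀L/R = 4019·0.000619/110 = 0.02262.
Step 5 — 3dB bandwidth: Δω = ω₀/Q = 1.777e+05 rad/s; BW = Δω/(2π) = 2.828e+04 Hz.

(a) f₀ = 639.7 Hz  (b) Q = 0.02262  (c) BW = 2.828e+04 Hz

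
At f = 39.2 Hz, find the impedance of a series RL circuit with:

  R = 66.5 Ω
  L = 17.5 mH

Step 1 — Angular frequency: ω = 2π·f = 2π·39.2 = 246.3 rad/s.
Step 2 — Component impedances:
  R: Z = R = 66.5 Ω
  L: Z = jωL = j·246.3·0.0175 = 0 + j4.31 Ω
Step 3 — Series combination: Z_total = R + L = 66.5 + j4.31 Ω = 66.64∠3.7° Ω.

Z = 66.5 + j4.31 Ω = 66.64∠3.7° Ω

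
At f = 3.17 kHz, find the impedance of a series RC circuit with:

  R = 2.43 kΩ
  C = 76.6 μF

Step 1 — Angular frequency: ω = 2π·f = 2π·3170 = 1.992e+04 rad/s.
Step 2 — Component impedances:
  R: Z = R = 2430 Ω
  C: Z = 1/(jωC) = -j/(ω·C) = 0 - j0.6554 Ω
Step 3 — Series combination: Z_total = R + C = 2430 - j0.6554 Ω = 2430∠-0.0° Ω.

Z = 2430 - j0.6554 Ω = 2430∠-0.0° Ω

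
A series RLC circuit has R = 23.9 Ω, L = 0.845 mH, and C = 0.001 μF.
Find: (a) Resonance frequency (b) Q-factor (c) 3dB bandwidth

Step 1 — Resonance: ω₀ = 1/√(LC) = 1/√(0.000845·1e-09) = 1.088e+06 rad/s.
Step 2 — f₀ = ω₀/(2π) = 1.731e+05 Hz.
Step 3 — Series Q: Q = ω₀L/R = 1.088e+06·0.000845/23.9 = 38.46.
Step 4 — Bandwidth: Δω = ω₀/Q = 2.828e+04 rad/s; BW = Δω/(2π) = 4502 Hz.

(a) f₀ = 1.731e+05 Hz  (b) Q = 38.46  (c) BW = 4502 Hz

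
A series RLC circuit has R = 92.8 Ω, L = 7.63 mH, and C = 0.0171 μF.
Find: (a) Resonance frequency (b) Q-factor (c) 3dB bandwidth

Step 1 — Resonance condition Im(Z)=0 gives ω₀ = 1/√(LC).
Step 2 — ω₀ = 1/√(0.00763·1.71e-08) = 8.755e+04 rad/s.
Step 3 — f₀ = ω₀/(2π) = 1.393e+04 Hz.
Step 4 — Series Q: Q = ω₀L/R = 8.755e+04·0.00763/92.8 = 7.198.
Step 5 — 3dB bandwidth: Δω = ω₀/Q = 1.216e+04 rad/s; BW = Δω/(2π) = 1936 Hz.

(a) f₀ = 1.393e+04 Hz  (b) Q = 7.198  (c) BW = 1936 Hz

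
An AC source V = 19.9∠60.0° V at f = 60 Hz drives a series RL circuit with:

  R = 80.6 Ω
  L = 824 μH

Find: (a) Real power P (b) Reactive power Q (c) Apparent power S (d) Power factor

Step 1 — Angular frequency: ω = 2π·f = 2π·60 = 377 rad/s.
Step 2 — Component impedances:
  R: Z = R = 80.6 Ω
  L: Z = jωL = j·377·0.000824 = 0 + j0.3106 Ω
Step 3 — Series combination: Z_total = R + L = 80.6 + j0.3106 Ω = 80.6∠0.2° Ω.
Step 4 — Source phasor: V = 19.9∠60.0° V = 9.95 + j17.23 V.
Step 5 — Current: I = V / Z = 0.1243 + j0.2133 A = 0.2469∠59.8° A.
Step 6 — Complex power: S = V·I* = 4.913 + j0.01894 VA.
Step 7 — Real power: P = Re(S) = 4.913 W.
Step 8 — Reactive power: Q = Im(S) = 0.01894 VAR.
Step 9 — Apparent power: |S| = 4.913 VA.
Step 10 — Power factor: PF = P/|S| = 1 (lagging).

(a) P = 4.913 W  (b) Q = 0.01894 VAR  (c) S = 4.913 VA  (d) PF = 1 (lagging)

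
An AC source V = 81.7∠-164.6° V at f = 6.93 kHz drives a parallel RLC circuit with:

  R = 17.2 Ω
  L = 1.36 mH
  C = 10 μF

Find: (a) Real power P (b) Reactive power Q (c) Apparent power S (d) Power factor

Step 1 — Angular frequency: ω = 2π·f = 2π·6930 = 4.354e+04 rad/s.
Step 2 — Component impedances:
  R: Z = R = 17.2 Ω
  L: Z = jωL = j·4.354e+04·0.00136 = 0 + j59.22 Ω
  C: Z = 1/(jωC) = -j/(ω·C) = 0 - j2.297 Ω
Step 3 — Parallel combination: 1/Z_total = 1/R + 1/L + 1/C; Z_total = 0.3256 - j2.344 Ω = 2.367∠-82.1° Ω.
Step 4 — Source phasor: V = 81.7∠-164.6° V = -78.77 - j21.7 V.
Step 5 — Current: I = V / Z = 4.501 - j34.23 A = 34.52∠-82.5° A.
Step 6 — Complex power: S = V·I* = 388.1 - j2794 VA.
Step 7 — Real power: P = Re(S) = 388.1 W.
Step 8 — Reactive power: Q = Im(S) = -2794 VAR.
Step 9 — Apparent power: |S| = 2821 VA.
Step 10 — Power factor: PF = P/|S| = 0.1376 (leading).

(a) P = 388.1 W  (b) Q = -2794 VAR  (c) S = 2821 VA  (d) PF = 0.1376 (leading)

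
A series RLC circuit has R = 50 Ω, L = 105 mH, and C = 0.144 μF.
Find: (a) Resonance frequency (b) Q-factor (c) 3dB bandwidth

Step 1 — Resonance: ω₀ = 1/√(LC) = 1/√(0.105·1.44e-07) = 8133 rad/s.
Step 2 — f₀ = ω₀/(2π) = 1294 Hz.
Step 3 — Series Q: Q = ω₀L/R = 8133·0.105/50 = 17.08.
Step 4 — Bandwidth: Δω = ω₀/Q = 476.2 rad/s; BW = Δω/(2π) = 75.79 Hz.

(a) f₀ = 1294 Hz  (b) Q = 17.08  (c) BW = 75.79 Hz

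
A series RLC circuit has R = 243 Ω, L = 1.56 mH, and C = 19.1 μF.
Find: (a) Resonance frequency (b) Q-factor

Step 1 — Resonance condition Im(Z)=0 gives ω₀ = 1/√(LC).
Step 2 — ω₀ = 1/√(0.00156·1.91e-05) = 5793 rad/s.
Step 3 — f₀ = ω₀/(2π) = 922 Hz.
Step 4 — Series Q: Q = ω₀L/R = 5793·0.00156/243 = 0.03719.

(a) f₀ = 922 Hz  (b) Q = 0.03719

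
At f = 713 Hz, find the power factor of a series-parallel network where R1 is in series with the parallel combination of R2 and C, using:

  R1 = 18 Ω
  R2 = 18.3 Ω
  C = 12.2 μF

Step 1 — Angular frequency: ω = 2π·f = 2π·713 = 4480 rad/s.
Step 2 — Component impedances:
  R1: Z = R = 18 Ω
  R2: Z = R = 18.3 Ω
  C: Z = 1/(jωC) = -j/(ω·C) = 0 - j18.3 Ω
Step 3 — Parallel branch: R2 || C = 1/(1/R2 + 1/C) = 9.148 - j9.15 Ω.
Step 4 — Series with R1: Z_total = R1 + (R2 || C) = 27.15 - j9.15 Ω = 28.65∠-18.6° Ω.
Step 5 — Power factor: PF = cos(φ) = Re(Z)/|Z| = 27.15/28.65 = 0.9476.
Step 6 — Type: Im(Z) = -9.15 ⇒ leading (phase φ = -18.6°).

PF = 0.9476 (leading, φ = -18.6°)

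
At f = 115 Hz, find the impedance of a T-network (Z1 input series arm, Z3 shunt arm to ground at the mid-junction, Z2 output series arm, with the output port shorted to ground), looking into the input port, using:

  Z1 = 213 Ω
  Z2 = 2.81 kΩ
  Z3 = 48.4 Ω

Step 1 — Angular frequency: ω = 2π·f = 2π·115 = 722.6 rad/s.
Step 2 — Component impedances:
  Z1: Z = R = 213 Ω
  Z2: Z = R = 2810 Ω
  Z3: Z = R = 48.4 Ω
Step 3 — With the output port shorted to ground, the output series arm Z2 runs from the junction to ground; the shunt arm Z3 also runs from the junction to ground. They appear in parallel: Z3 || Z2 = 47.58 Ω.
Step 4 — Series with input arm Z1: Z_in = Z1 + (Z3 || Z2) = 260.6 Ω = 260.6∠0.0° Ω.

Z = 260.6 Ω = 260.6∠0.0° Ω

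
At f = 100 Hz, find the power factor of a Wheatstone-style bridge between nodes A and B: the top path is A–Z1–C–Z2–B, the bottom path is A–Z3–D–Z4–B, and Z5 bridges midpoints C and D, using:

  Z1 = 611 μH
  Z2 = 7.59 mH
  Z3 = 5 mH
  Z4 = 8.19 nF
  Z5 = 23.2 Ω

Step 1 — Angular frequency: ω = 2π·f = 2π·100 = 628.3 rad/s.
Step 2 — Component impedances:
  Z1: Z = jωL = j·628.3·0.000611 = 0 + j0.3839 Ω
  Z2: Z = jωL = j·628.3·0.00759 = 0 + j4.769 Ω
  Z3: Z = jωL = j·628.3·0.005 = 0 + j3.142 Ω
  Z4: Z = 1/(jωC) = -j/(ω·C) = 0 - j1.943e+05 Ω
  Z5: Z = R = 23.2 Ω
Step 3 — Bridge requires nodal analysis (the Z5 bridge couples midpoints C and D, so the two paths cannot be reduced to a simple series/parallel combination). Setting node B to ground and injecting 1 A at node A, the 3-node admittance system at A, C, D solves to V_A = Z_AB = 0.006212 + j5.152 Ω = 5.152∠89.9° Ω.
Step 4 — Power factor: PF = cos(φ) = Re(Z)/|Z| = 0.006212/5.152 = 0.001206.
Step 5 — Type: Im(Z) = 5.152 ⇒ lagging (phase φ = 89.9°).

PF = 0.001206 (lagging, φ = 89.9°)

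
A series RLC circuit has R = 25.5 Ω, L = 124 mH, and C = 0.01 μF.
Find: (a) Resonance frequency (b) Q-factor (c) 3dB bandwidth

Step 1 — Resonance condition Im(Z)=0 gives ω₀ = 1/√(LC).
Step 2 — ω₀ = 1/√(0.124·1e-08) = 2.84e+04 rad/s.
Step 3 — f₀ = ω₀/(2π) = 4520 Hz.
Step 4 — Series Q: Q = ω₀L/R = 2.84e+04·0.124/25.5 = 138.1.
Step 5 — 3dB bandwidth: Δω = ω₀/Q = 205.6 rad/s; BW = Δω/(2π) = 32.73 Hz.

(a) f₀ = 4520 Hz  (b) Q = 138.1  (c) BW = 32.73 Hz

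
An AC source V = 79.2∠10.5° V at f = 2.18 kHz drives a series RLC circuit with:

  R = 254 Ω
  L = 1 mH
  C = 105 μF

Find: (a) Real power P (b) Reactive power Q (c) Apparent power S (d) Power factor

Step 1 — Angular frequency: ω = 2π·f = 2π·2180 = 1.37e+04 rad/s.
Step 2 — Component impedances:
  R: Z = R = 254 Ω
  L: Z = jωL = j·1.37e+04·0.001 = 0 + j13.7 Ω
  C: Z = 1/(jωC) = -j/(ω·C) = 0 - j0.6953 Ω
Step 3 — Series combination: Z_total = R + L + C = 254 + j13 Ω = 254.3∠2.9° Ω.
Step 4 — Source phasor: V = 79.2∠10.5° V = 77.87 + j14.43 V.
Step 5 — Current: I = V / Z = 0.3087 + j0.04102 A = 0.3114∠7.6° A.
Step 6 — Complex power: S = V·I* = 24.63 + j1.261 VA.
Step 7 — Real power: P = Re(S) = 24.63 W.
Step 8 — Reactive power: Q = Im(S) = 1.261 VAR.
Step 9 — Apparent power: |S| = 24.66 VA.
Step 10 — Power factor: PF = P/|S| = 0.9987 (lagging).

(a) P = 24.63 W  (b) Q = 1.261 VAR  (c) S = 24.66 VA  (d) PF = 0.9987 (lagging)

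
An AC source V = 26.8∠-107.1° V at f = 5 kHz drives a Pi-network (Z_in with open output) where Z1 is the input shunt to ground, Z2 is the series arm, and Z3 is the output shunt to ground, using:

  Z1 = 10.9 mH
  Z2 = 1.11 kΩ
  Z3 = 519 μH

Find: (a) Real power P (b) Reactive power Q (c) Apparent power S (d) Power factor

Step 1 — Angular frequency: ω = 2π·f = 2π·5000 = 3.142e+04 rad/s.
Step 2 — Component impedances:
  Z1: Z = jωL = j·3.142e+04·0.0109 = 0 + j342.4 Ω
  Z2: Z = R = 1110 Ω
  Z3: Z = jωL = j·3.142e+04·0.000519 = 0 + j16.3 Ω
Step 3 — With open output, the series arm Z2 and the output shunt Z3 appear in series to ground: Z2 + Z3 = 1110 + j16.3 Ω.
Step 4 — Parallel with input shunt Z1: Z_in = Z1 || (Z2 + Z3) = 95.65 + j311.5 Ω = 325.9∠72.9° Ω.
Step 5 — Source phasor: V = 26.8∠-107.1° V = -7.88 - j25.62 V.
Step 6 — Current: I = V / Z = -0.08224 + j4.501e-05 A = 0.08224∠180.0° A.
Step 7 — Complex power: S = V·I* = 0.6469 + j2.107 VA.
Step 8 — Real power: P = Re(S) = 0.6469 W.
Step 9 — Reactive power: Q = Im(S) = 2.107 VAR.
Step 10 — Apparent power: |S| = 2.204 VA.
Step 11 — Power factor: PF = P/|S| = 0.2935 (lagging).

(a) P = 0.6469 W  (b) Q = 2.107 VAR  (c) S = 2.204 VA  (d) PF = 0.2935 (lagging)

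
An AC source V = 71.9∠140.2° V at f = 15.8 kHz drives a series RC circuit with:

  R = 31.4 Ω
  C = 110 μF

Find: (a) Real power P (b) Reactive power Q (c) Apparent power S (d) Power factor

Step 1 — Angular frequency: ω = 2π·f = 2π·1.58e+04 = 9.927e+04 rad/s.
Step 2 — Component impedances:
  R: Z = R = 31.4 Ω
  C: Z = 1/(jωC) = -j/(ω·C) = 0 - j0.09157 Ω
Step 3 — Series combination: Z_total = R + C = 31.4 - j0.09157 Ω = 31.4∠-0.2° Ω.
Step 4 — Source phasor: V = 71.9∠140.2° V = -55.24 + j46.02 V.
Step 5 — Current: I = V / Z = -1.763 + j1.461 A = 2.29∠140.4° A.
Step 6 — Complex power: S = V·I* = 164.6 - j0.4801 VA.
Step 7 — Real power: P = Re(S) = 164.6 W.
Step 8 — Reactive power: Q = Im(S) = -0.4801 VAR.
Step 9 — Apparent power: |S| = 164.6 VA.
Step 10 — Power factor: PF = P/|S| = 1 (leading).

(a) P = 164.6 W  (b) Q = -0.4801 VAR  (c) S = 164.6 VA  (d) PF = 1 (leading)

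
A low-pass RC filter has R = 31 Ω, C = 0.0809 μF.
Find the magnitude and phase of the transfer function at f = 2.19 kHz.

Step 1 — Angular frequency: ω = 2π·2190 = 1.376e+04 rad/s.
Step 2 — Transfer function: H(jω) = 1/(1 + jωRC).
Step 3 — Denominator: 1 + jωRC = 1 + j·1.376e+04·31·8.09e-08 = 1 + j0.03451.
Step 4 — H = 0.9988 - j0.03447.
Step 5 — Magnitude: |H| = 0.9994 (-0.0 dB); phase: φ = -2.0°.

|H| = 0.9994 (-0.0 dB), φ = -2.0°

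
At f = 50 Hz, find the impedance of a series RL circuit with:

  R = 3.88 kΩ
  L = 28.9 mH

Step 1 — Angular frequency: ω = 2π·f = 2π·50 = 314.2 rad/s.
Step 2 — Component impedances:
  R: Z = R = 3880 Ω
  L: Z = jωL = j·314.2·0.0289 = 0 + j9.079 Ω
Step 3 — Series combination: Z_total = R + L = 3880 + j9.079 Ω = 3880∠0.1° Ω.

Z = 3880 + j9.079 Ω = 3880∠0.1° Ω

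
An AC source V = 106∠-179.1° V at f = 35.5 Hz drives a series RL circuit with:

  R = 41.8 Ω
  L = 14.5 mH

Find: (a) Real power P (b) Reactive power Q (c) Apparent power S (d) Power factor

Step 1 — Angular frequency: ω = 2π·f = 2π·35.5 = 223.1 rad/s.
Step 2 — Component impedances:
  R: Z = R = 41.8 Ω
  L: Z = jωL = j·223.1·0.0145 = 0 + j3.234 Ω
Step 3 — Series combination: Z_total = R + L = 41.8 + j3.234 Ω = 41.92∠4.4° Ω.
Step 4 — Source phasor: V = 106∠-179.1° V = -106 - j1.665 V.
Step 5 — Current: I = V / Z = -2.524 + j0.1554 A = 2.528∠176.5° A.
Step 6 — Complex power: S = V·I* = 267.2 + j20.67 VA.
Step 7 — Real power: P = Re(S) = 267.2 W.
Step 8 — Reactive power: Q = Im(S) = 20.67 VAR.
Step 9 — Apparent power: |S| = 268 VA.
Step 10 — Power factor: PF = P/|S| = 0.997 (lagging).

(a) P = 267.2 W  (b) Q = 20.67 VAR  (c) S = 268 VA  (d) PF = 0.997 (lagging)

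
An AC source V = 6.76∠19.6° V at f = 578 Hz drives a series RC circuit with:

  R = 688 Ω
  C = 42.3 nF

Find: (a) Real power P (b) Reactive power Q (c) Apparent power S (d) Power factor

Step 1 — Angular frequency: ω = 2π·f = 2π·578 = 3632 rad/s.
Step 2 — Component impedances:
  R: Z = R = 688 Ω
  C: Z = 1/(jωC) = -j/(ω·C) = 0 - j6510 Ω
Step 3 — Series combination: Z_total = R + C = 688 - j6510 Ω = 6546∠-84.0° Ω.
Step 4 — Source phasor: V = 6.76∠19.6° V = 6.368 + j2.268 V.
Step 5 — Current: I = V / Z = -0.0002423 + j0.001004 A = 0.001033∠103.6° A.
Step 6 — Complex power: S = V·I* = 0.0007338 - j0.006943 VA.
Step 7 — Real power: P = Re(S) = 0.0007338 W.
Step 8 — Reactive power: Q = Im(S) = -0.006943 VAR.
Step 9 — Apparent power: |S| = 0.006981 VA.
Step 10 — Power factor: PF = P/|S| = 0.1051 (leading).

(a) P = 0.0007338 W  (b) Q = -0.006943 VAR  (c) S = 0.006981 VA  (d) PF = 0.1051 (leading)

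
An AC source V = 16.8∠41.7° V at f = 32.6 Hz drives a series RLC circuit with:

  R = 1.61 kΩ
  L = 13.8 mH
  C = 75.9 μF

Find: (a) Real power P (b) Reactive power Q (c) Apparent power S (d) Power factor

Step 1 — Angular frequency: ω = 2π·f = 2π·32.6 = 204.8 rad/s.
Step 2 — Component impedances:
  R: Z = R = 1610 Ω
  L: Z = jωL = j·204.8·0.0138 = 0 + j2.827 Ω
  C: Z = 1/(jωC) = -j/(ω·C) = 0 - j64.32 Ω
Step 3 — Series combination: Z_total = R + L + C = 1610 - j61.5 Ω = 1611∠-2.2° Ω.
Step 4 — Source phasor: V = 16.8∠41.7° V = 12.54 + j11.18 V.
Step 5 — Current: I = V / Z = 0.007515 + j0.007229 A = 0.01043∠43.9° A.
Step 6 — Complex power: S = V·I* = 0.175 - j0.006686 VA.
Step 7 — Real power: P = Re(S) = 0.175 W.
Step 8 — Reactive power: Q = Im(S) = -0.006686 VAR.
Step 9 — Apparent power: |S| = 0.1752 VA.
Step 10 — Power factor: PF = P/|S| = 0.9993 (leading).

(a) P = 0.175 W  (b) Q = -0.006686 VAR  (c) S = 0.1752 VA  (d) PF = 0.9993 (leading)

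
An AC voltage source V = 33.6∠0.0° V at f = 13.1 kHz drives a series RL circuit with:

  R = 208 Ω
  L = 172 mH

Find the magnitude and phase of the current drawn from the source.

Step 1 — Angular frequency: ω = 2π·f = 2π·1.31e+04 = 8.231e+04 rad/s.
Step 2 — Component impedances:
  R: Z = R = 208 Ω
  L: Z = jωL = j·8.231e+04·0.172 = 0 + j1.416e+04 Ω
Step 3 — Series combination: Z_total = R + L = 208 + j1.416e+04 Ω = 1.416e+04∠89.2° Ω.
Step 4 — Source phasor: V = 33.6∠0.0° V = 33.6 V.
Step 5 — Ohm's law: I = V / Z_total = (33.6) / (208 + j1.416e+04) = 3.486e-05 - j0.002373 A.
Step 6 — Convert to polar: |I| = 0.002373 A, ∠I = -89.2°.

I = 0.002373∠-89.2° A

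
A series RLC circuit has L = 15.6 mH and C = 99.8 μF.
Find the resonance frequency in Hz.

Step 1 — Resonance condition Im(Z)=0 gives ω₀ = 1/√(LC).
Step 2 — ω₀ = 1/√(0.0156·9.98e-05) = 801.4 rad/s.
Step 3 — f₀ = ω₀/(2π) = 127.6 Hz.

f₀ = 127.6 Hz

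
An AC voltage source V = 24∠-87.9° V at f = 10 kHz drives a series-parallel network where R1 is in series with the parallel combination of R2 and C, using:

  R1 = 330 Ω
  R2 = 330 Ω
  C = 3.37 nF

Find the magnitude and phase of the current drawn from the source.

Step 1 — Angular frequency: ω = 2π·f = 2π·1e+04 = 6.283e+04 rad/s.
Step 2 — Component impedances:
  R1: Z = R = 330 Ω
  R2: Z = R = 330 Ω
  C: Z = 1/(jωC) = -j/(ω·C) = 0 - j4723 Ω
Step 3 — Parallel branch: R2 || C = 1/(1/R2 + 1/C) = 328.4 - j22.95 Ω.
Step 4 — Series with R1: Z_total = R1 + (R2 || C) = 658.4 - j22.95 Ω = 658.8∠-2.0° Ω.
Step 5 — Source phasor: V = 24∠-87.9° V = 0.8794 - j23.98 V.
Step 6 — Ohm's law: I = V / Z_total = (0.8794 - j23.98) / (658.4 - j22.95) = 0.002602 - j0.03634 A.
Step 7 — Convert to polar: |I| = 0.03643 A, ∠I = -85.9°.

I = 0.03643∠-85.9° A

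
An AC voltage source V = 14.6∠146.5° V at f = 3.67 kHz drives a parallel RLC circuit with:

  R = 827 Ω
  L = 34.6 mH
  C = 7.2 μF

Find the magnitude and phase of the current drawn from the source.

Step 1 — Angular frequency: ω = 2π·f = 2π·3670 = 2.306e+04 rad/s.
Step 2 — Component impedances:
  R: Z = R = 827 Ω
  L: Z = jωL = j·2.306e+04·0.0346 = 0 + j797.9 Ω
  C: Z = 1/(jωC) = -j/(ω·C) = 0 - j6.023 Ω
Step 3 — Parallel combination: 1/Z_total = 1/R + 1/L + 1/C; Z_total = 0.04453 - j6.069 Ω = 6.069∠-89.6° Ω.
Step 4 — Source phasor: V = 14.6∠146.5° V = -12.17 + j8.058 V.
Step 5 — Ohm's law: I = V / Z_total = (-12.17 + j8.058) / (0.04453 - j6.069) = -1.343 - j1.996 A.
Step 6 — Convert to polar: |I| = 2.406 A, ∠I = -123.9°.

I = 2.406∠-123.9° A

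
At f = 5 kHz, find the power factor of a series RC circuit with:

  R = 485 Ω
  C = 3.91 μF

Step 1 — Angular frequency: ω = 2π·f = 2π·5000 = 3.142e+04 rad/s.
Step 2 — Component impedances:
  R: Z = R = 485 Ω
  C: Z = 1/(jωC) = -j/(ω·C) = 0 - j8.141 Ω
Step 3 — Series combination: Z_total = R + C = 485 - j8.141 Ω = 485.1∠-1.0° Ω.
Step 4 — Power factor: PF = cos(φ) = Re(Z)/|Z| = 485/485.07 = 0.9999.
Step 5 — Type: Im(Z) = -8.141 ⇒ leading (phase φ = -1.0°).

PF = 0.9999 (leading, φ = -1.0°)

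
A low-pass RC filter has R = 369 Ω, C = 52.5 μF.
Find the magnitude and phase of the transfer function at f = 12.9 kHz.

Step 1 — Angular frequency: ω = 2π·1.29e+04 = 8.105e+04 rad/s.
Step 2 — Transfer function: H(jω) = 1/(1 + jωRC).
Step 3 — Denominator: 1 + jωRC = 1 + j·8.105e+04·369·5.25e-05 = 1 + j1570.
Step 4 — H = 4.056e-07 - j0.0006369.
Step 5 — Magnitude: |H| = 0.0006369 (-63.9 dB); phase: φ = -90.0°.

|H| = 0.0006369 (-63.9 dB), φ = -90.0°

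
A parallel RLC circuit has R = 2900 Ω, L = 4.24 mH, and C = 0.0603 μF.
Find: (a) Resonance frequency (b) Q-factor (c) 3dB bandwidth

Step 1 — Resonance: ω₀ = 1/√(LC) = 1/√(0.00424·6.03e-08) = 6.254e+04 rad/s.
Step 2 — f₀ = ω₀/(2π) = 9954 Hz.
Step 3 — Parallel Q: Q = R/(ω₀L) = 2900/(6.254e+04·0.00424) = 10.94.
Step 4 — Bandwidth: Δω = ω₀/Q = 5719 rad/s; BW = Δω/(2π) = 910.1 Hz.

(a) f₀ = 9954 Hz  (b) Q = 10.94  (c) BW = 910.1 Hz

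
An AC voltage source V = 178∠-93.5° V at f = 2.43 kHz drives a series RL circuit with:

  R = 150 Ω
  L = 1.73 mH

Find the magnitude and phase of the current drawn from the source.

Step 1 — Angular frequency: ω = 2π·f = 2π·2430 = 1.527e+04 rad/s.
Step 2 — Component impedances:
  R: Z = R = 150 Ω
  L: Z = jωL = j·1.527e+04·0.00173 = 0 + j26.41 Ω
Step 3 — Series combination: Z_total = R + L = 150 + j26.41 Ω = 152.3∠10.0° Ω.
Step 4 — Source phasor: V = 178∠-93.5° V = -10.87 - j177.7 V.
Step 5 — Ohm's law: I = V / Z_total = (-10.87 - j177.7) / (150 + j26.41) = -0.2726 - j1.136 A.
Step 6 — Convert to polar: |I| = 1.169 A, ∠I = -103.5°.

I = 1.169∠-103.5° A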